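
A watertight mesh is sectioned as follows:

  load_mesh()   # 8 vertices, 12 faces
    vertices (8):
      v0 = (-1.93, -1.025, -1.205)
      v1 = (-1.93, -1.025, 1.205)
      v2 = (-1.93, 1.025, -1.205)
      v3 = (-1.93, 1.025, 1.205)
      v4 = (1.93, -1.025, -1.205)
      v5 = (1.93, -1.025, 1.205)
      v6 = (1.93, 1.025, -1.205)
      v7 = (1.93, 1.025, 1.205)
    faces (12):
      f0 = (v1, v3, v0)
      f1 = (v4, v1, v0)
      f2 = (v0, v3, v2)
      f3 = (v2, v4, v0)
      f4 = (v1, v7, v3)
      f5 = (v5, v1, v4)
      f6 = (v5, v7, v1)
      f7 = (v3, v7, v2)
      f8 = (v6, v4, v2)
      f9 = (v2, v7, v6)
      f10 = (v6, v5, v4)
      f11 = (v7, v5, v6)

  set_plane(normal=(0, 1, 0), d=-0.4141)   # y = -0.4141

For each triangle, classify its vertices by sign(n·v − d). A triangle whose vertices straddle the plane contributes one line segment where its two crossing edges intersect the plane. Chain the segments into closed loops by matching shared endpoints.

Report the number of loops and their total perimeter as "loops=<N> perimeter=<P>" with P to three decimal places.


loops=1 perimeter=12.540

Straddling triangles (8 of 12):
  (v1,v3,v0) [-+-] → (-1.93, -0.4141, 1.205)–(-1.93, -0.4141, -0.48682)  len=1.6918
  (v0,v3,v2) [-++] → (-1.93, -0.4141, -0.48682)–(-1.93, -0.4141, -1.205)  len=0.7182
  (v2,v4,v0) [+--] → (0.77972, -0.4141, -1.205)–(-1.93, -0.4141, -1.205)  len=2.7097
  (v1,v7,v3) [-++] → (-0.77972, -0.4141, 1.205)–(-1.93, -0.4141, 1.205)  len=1.1503
  (v5,v7,v1) [-+-] → (1.93, -0.4141, 1.205)–(-0.77972, -0.4141, 1.205)  len=2.7097
  (v6,v4,v2) [+-+] → (1.93, -0.4141, -1.205)–(0.77972, -0.4141, -1.205)  len=1.1503
  (v6,v5,v4) [+--] → (1.93, -0.4141, 0.48682)–(1.93, -0.4141, -1.205)  len=1.6918
  (v7,v5,v6) [+-+] → (1.93, -0.4141, 1.205)–(1.93, -0.4141, 0.48682)  len=0.7182

Chained into 1 loop(s):
  loop 1: 8 segments, perimeter = 12.5400
Total perimeter = 12.540


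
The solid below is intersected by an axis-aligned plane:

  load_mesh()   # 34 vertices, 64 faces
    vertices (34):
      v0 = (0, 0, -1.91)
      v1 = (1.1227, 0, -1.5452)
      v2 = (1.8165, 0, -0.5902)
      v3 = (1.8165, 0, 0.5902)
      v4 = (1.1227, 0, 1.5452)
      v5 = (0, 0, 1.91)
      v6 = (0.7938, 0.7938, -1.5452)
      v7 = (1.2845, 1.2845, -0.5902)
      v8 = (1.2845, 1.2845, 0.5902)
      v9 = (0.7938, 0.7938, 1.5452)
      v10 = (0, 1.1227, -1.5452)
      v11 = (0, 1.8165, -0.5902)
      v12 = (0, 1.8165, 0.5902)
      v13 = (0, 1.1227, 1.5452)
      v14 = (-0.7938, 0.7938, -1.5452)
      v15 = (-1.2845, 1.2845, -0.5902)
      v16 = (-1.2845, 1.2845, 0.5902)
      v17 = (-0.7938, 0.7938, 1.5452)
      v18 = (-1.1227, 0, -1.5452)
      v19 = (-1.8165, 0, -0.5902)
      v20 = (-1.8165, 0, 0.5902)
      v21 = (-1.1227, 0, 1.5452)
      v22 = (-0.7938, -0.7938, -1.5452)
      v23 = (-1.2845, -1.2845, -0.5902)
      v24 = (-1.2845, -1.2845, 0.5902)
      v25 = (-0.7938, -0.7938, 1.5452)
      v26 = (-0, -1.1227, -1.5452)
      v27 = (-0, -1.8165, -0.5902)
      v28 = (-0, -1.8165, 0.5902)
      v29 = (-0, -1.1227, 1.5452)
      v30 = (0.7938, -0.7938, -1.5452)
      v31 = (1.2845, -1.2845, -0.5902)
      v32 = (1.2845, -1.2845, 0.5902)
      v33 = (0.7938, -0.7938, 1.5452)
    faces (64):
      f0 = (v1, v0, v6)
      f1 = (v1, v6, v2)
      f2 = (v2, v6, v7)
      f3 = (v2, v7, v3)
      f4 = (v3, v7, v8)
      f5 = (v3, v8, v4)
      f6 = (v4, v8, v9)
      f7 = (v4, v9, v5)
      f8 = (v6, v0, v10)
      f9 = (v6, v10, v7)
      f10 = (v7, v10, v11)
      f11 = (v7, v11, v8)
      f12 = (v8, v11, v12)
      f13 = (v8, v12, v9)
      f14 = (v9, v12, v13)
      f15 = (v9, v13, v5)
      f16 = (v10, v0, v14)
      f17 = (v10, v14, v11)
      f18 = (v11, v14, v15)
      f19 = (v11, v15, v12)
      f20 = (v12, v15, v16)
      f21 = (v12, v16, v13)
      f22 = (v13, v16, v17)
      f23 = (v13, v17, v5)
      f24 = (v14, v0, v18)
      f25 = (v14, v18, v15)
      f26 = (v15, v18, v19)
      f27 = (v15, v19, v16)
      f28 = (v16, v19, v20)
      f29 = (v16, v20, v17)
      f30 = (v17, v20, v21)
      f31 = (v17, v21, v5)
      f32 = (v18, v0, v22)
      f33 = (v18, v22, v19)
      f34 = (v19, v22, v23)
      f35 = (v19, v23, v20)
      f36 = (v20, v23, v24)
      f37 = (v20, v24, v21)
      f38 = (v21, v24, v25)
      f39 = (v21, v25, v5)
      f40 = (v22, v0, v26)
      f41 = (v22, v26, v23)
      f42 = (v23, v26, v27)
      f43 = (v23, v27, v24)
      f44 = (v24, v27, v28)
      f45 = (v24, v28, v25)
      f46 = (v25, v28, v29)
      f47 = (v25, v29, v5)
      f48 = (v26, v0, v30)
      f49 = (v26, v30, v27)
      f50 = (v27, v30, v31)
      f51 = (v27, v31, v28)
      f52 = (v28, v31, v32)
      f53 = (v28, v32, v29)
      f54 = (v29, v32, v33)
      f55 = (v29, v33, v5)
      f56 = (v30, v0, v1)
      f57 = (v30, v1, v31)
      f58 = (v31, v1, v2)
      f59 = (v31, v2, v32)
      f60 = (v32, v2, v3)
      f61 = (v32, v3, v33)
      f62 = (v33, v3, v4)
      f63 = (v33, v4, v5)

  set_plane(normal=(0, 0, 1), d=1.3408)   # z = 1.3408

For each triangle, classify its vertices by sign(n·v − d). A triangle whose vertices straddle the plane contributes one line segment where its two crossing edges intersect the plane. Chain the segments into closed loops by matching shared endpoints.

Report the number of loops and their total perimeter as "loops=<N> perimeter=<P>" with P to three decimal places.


Straddling triangles (16 of 64):
  (v3,v8,v4) [--+] → (1.15733, 0.274923, 1.3408)–(1.27119, 0, 1.3408)  len=0.2976
  (v4,v8,v9) [+-+] → (1.15733, 0.274923, 1.3408)–(0.898825, 0.898825, 1.3408)  len=0.6753
  (v8,v12,v9) [--+] → (0.623902, 1.01269, 1.3408)–(0.898825, 0.898825, 1.3408)  len=0.2976
  (v9,v12,v13) [+-+] → (0.623902, 1.01269, 1.3408)–(0, 1.27119, 1.3408)  len=0.6753
  (v12,v16,v13) [--+] → (-0.274923, 1.15733, 1.3408)–(0, 1.27119, 1.3408)  len=0.2976
  (v13,v16,v17) [+-+] → (-0.274923, 1.15733, 1.3408)–(-0.898825, 0.898825, 1.3408)  len=0.6753
  (v16,v20,v17) [--+] → (-1.01269, 0.623902, 1.3408)–(-0.898825, 0.898825, 1.3408)  len=0.2976
  (v17,v20,v21) [+-+] → (-1.01269, 0.623902, 1.3408)–(-1.27119, 0, 1.3408)  len=0.6753
  (v20,v24,v21) [--+] → (-1.15733, -0.274923, 1.3408)–(-1.27119, 0, 1.3408)  len=0.2976
  (v21,v24,v25) [+-+] → (-1.15733, -0.274923, 1.3408)–(-0.898825, -0.898825, 1.3408)  len=0.6753
  (v24,v28,v25) [--+] → (-0.623902, -1.01269, 1.3408)–(-0.898825, -0.898825, 1.3408)  len=0.2976
  (v25,v28,v29) [+-+] → (-0.623902, -1.01269, 1.3408)–(0, -1.27119, 1.3408)  len=0.6753
  (v28,v32,v29) [--+] → (0.274923, -1.15733, 1.3408)–(0, -1.27119, 1.3408)  len=0.2976
  (v29,v32,v33) [+-+] → (0.274923, -1.15733, 1.3408)–(0.898825, -0.898825, 1.3408)  len=0.6753
  (v32,v3,v33) [--+] → (1.01269, -0.623902, 1.3408)–(0.898825, -0.898825, 1.3408)  len=0.2976
  (v33,v3,v4) [+-+] → (1.01269, -0.623902, 1.3408)–(1.27119, 0, 1.3408)  len=0.6753

Chained into 1 loop(s):
  loop 1: 16 segments, perimeter = 7.7832
Total perimeter = 7.783

loops=1 perimeter=7.783


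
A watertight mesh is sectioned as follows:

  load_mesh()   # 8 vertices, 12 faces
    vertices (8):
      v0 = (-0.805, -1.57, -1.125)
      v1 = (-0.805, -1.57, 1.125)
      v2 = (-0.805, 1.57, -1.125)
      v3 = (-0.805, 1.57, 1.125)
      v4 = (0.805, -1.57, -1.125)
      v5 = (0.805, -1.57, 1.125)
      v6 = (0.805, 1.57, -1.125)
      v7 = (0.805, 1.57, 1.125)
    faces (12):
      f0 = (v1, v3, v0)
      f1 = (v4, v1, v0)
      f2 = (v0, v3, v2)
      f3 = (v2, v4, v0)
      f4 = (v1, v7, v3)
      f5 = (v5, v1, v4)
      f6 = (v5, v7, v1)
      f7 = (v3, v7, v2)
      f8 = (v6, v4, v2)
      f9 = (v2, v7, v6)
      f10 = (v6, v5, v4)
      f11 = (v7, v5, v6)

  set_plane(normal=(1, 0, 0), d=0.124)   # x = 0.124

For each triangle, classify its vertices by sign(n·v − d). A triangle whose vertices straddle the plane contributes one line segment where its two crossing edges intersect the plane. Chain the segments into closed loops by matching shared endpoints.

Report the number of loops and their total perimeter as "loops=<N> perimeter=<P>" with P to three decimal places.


Straddling triangles (8 of 12):
  (v4,v1,v0) [+--] → (0.124, -1.57, -0.173292)–(0.124, -1.57, -1.125)  len=0.9517
  (v2,v4,v0) [-+-] → (0.124, -0.241839, -1.125)–(0.124, -1.57, -1.125)  len=1.3282
  (v1,v7,v3) [-+-] → (0.124, 0.241839, 1.125)–(0.124, 1.57, 1.125)  len=1.3282
  (v5,v1,v4) [+-+] → (0.124, -1.57, 1.125)–(0.124, -1.57, -0.173292)  len=1.2983
  (v5,v7,v1) [++-] → (0.124, 0.241839, 1.125)–(0.124, -1.57, 1.125)  len=1.8118
  (v3,v7,v2) [-+-] → (0.124, 1.57, 1.125)–(0.124, 1.57, 0.173292)  len=0.9517
  (v6,v4,v2) [++-] → (0.124, -0.241839, -1.125)–(0.124, 1.57, -1.125)  len=1.8118
  (v2,v7,v6) [-++] → (0.124, 1.57, 0.173292)–(0.124, 1.57, -1.125)  len=1.2983

Chained into 1 loop(s):
  loop 1: 8 segments, perimeter = 10.7800
Total perimeter = 10.780

loops=1 perimeter=10.780


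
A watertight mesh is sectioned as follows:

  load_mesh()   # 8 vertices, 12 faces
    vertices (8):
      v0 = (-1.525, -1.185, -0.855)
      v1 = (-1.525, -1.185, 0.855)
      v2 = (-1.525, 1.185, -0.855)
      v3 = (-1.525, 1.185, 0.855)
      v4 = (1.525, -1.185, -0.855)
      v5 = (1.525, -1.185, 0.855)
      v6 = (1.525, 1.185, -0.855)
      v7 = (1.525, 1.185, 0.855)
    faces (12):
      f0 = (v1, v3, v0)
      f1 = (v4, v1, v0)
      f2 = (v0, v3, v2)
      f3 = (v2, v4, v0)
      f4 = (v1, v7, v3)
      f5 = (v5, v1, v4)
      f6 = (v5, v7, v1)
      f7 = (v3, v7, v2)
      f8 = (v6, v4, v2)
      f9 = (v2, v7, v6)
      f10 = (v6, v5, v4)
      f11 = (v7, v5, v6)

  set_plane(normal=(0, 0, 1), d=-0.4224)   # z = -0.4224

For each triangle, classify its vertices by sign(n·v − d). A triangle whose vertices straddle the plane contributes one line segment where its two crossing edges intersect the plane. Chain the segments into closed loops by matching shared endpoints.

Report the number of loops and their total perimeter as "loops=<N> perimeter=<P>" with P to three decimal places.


loops=1 perimeter=10.840

Straddling triangles (8 of 12):
  (v1,v3,v0) [++-] → (-1.525, -0.585432, -0.4224)–(-1.525, -1.185, -0.4224)  len=0.5996
  (v4,v1,v0) [-+-] → (0.753404, -1.185, -0.4224)–(-1.525, -1.185, -0.4224)  len=2.2784
  (v0,v3,v2) [-+-] → (-1.525, -0.585432, -0.4224)–(-1.525, 1.185, -0.4224)  len=1.7704
  (v5,v1,v4) [++-] → (0.753404, -1.185, -0.4224)–(1.525, -1.185, -0.4224)  len=0.7716
  (v3,v7,v2) [++-] → (-0.753404, 1.185, -0.4224)–(-1.525, 1.185, -0.4224)  len=0.7716
  (v2,v7,v6) [-+-] → (-0.753404, 1.185, -0.4224)–(1.525, 1.185, -0.4224)  len=2.2784
  (v6,v5,v4) [-+-] → (1.525, 0.585432, -0.4224)–(1.525, -1.185, -0.4224)  len=1.7704
  (v7,v5,v6) [++-] → (1.525, 0.585432, -0.4224)–(1.525, 1.185, -0.4224)  len=0.5996

Chained into 1 loop(s):
  loop 1: 8 segments, perimeter = 10.8400
Total perimeter = 10.840


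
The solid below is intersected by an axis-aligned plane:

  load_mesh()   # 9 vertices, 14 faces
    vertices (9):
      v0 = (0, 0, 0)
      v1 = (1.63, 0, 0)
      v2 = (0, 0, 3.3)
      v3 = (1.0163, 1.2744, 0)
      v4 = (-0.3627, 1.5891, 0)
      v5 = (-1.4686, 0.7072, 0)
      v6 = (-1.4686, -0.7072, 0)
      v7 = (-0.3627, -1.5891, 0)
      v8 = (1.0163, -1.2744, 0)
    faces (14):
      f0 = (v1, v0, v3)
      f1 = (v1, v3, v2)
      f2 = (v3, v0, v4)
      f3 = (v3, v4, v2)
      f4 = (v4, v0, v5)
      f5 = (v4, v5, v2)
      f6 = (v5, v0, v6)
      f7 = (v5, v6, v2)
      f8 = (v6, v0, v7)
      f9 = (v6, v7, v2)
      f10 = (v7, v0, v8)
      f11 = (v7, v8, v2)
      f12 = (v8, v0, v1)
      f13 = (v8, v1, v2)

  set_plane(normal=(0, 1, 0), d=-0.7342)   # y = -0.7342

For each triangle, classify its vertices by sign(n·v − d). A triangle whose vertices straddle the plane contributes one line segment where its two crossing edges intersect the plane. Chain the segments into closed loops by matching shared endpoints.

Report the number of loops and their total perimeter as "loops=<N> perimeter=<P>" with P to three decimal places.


loops=1 perimeter=7.294

Straddling triangles (6 of 14):
  (v6,v0,v7) [++-] → (-0.167576, -0.7342, 0)–(-1.43474, -0.7342, 0)  len=1.2672
  (v6,v7,v2) [+-+] → (-1.43474, -0.7342, 0)–(-0.167576, -0.7342, 1.77533)  len=2.1812
  (v7,v0,v8) [-+-] → (-0.167576, -0.7342, 0)–(0.585505, -0.7342, 0)  len=0.7531
  (v7,v8,v2) [--+] → (0.585505, -0.7342, 1.39882)–(-0.167576, -0.7342, 1.77533)  len=0.8420
  (v8,v0,v1) [-++] → (0.585505, -0.7342, 0)–(1.27644, -0.7342, 0)  len=0.6909
  (v8,v1,v2) [-++] → (1.27644, -0.7342, 0)–(0.585505, -0.7342, 1.39882)  len=1.5602

Chained into 1 loop(s):
  loop 1: 6 segments, perimeter = 7.2945
Total perimeter = 7.294


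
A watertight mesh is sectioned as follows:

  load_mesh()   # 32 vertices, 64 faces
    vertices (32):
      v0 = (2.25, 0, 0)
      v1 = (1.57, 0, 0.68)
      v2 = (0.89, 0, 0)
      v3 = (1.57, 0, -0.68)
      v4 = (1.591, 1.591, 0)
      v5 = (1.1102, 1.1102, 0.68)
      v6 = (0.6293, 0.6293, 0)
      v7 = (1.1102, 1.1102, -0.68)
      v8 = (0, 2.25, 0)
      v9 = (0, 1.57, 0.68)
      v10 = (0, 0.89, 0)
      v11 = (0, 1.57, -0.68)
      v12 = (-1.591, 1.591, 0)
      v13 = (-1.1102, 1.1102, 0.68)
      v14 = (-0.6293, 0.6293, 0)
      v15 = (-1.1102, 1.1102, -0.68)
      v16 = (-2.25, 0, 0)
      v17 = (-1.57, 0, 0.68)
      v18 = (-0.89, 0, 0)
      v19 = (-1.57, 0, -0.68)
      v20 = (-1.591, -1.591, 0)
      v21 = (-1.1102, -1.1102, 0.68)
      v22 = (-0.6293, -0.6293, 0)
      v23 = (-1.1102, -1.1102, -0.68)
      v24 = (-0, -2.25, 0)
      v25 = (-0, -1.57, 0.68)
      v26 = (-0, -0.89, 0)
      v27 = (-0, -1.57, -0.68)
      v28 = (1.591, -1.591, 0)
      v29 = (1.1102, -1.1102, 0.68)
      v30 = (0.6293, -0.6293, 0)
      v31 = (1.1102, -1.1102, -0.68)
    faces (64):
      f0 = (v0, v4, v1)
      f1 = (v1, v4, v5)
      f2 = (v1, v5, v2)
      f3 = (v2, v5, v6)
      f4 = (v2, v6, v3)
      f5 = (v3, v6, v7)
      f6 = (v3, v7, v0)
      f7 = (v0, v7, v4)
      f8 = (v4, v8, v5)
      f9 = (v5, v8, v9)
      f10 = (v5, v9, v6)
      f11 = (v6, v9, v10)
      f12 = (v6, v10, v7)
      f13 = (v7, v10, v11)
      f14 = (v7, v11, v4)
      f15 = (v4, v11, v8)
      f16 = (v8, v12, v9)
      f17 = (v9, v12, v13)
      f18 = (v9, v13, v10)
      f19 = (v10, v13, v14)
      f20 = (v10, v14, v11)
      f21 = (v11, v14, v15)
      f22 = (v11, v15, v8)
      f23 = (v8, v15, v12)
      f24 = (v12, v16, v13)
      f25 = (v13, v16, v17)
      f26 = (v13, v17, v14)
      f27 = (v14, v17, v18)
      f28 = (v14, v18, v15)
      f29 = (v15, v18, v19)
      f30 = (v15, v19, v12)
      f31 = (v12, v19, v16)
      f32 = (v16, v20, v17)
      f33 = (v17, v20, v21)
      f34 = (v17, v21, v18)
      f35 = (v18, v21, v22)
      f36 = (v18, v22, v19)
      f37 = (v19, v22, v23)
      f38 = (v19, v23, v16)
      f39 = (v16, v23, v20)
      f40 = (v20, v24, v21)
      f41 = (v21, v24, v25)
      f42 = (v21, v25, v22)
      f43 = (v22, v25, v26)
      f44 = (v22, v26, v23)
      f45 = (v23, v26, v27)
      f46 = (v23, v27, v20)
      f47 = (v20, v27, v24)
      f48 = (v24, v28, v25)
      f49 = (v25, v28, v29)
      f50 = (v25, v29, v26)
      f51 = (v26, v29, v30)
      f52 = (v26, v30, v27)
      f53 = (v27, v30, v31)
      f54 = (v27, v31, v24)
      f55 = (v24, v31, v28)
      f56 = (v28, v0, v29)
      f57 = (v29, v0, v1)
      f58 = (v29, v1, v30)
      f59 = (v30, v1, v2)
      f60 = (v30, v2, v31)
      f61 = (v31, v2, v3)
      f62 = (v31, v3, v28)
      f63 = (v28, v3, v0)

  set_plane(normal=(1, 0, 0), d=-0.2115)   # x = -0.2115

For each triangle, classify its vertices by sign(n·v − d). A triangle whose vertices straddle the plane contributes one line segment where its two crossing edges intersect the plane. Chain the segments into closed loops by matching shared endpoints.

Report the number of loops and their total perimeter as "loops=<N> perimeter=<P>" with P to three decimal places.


loops=2 perimeter=7.693

Straddling triangles (16 of 64):
  (v8,v12,v9) [+-+] → (-0.2115, 2.1624, 0)–(-0.2115, 1.57279, 0.589604)  len=0.8338
  (v9,v12,v13) [+--] → (-0.2115, 1.57279, 0.589604)–(-0.2115, 1.48241, 0.68)  len=0.1278
  (v9,v13,v10) [+-+] → (-0.2115, 1.48241, 0.68)–(-0.2115, 0.931949, 0.129544)  len=0.7785
  (v10,v13,v14) [+--] → (-0.2115, 0.931949, 0.129544)–(-0.2115, 0.802382, 0)  len=0.1832
  (v10,v14,v11) [+-+] → (-0.2115, 0.802382, 0)–(-0.2115, 1.25384, -0.45146)  len=0.6385
  (v11,v14,v15) [+--] → (-0.2115, 1.25384, -0.45146)–(-0.2115, 1.48241, -0.68)  len=0.3232
  (v11,v15,v8) [+-+] → (-0.2115, 1.48241, -0.68)–(-0.2115, 2.03286, -0.129544)  len=0.7785
  (v8,v15,v12) [+--] → (-0.2115, 2.03286, -0.129544)–(-0.2115, 2.1624, 0)  len=0.1832
  (v20,v24,v21) [-+-] → (-0.2115, -2.1624, 0)–(-0.2115, -2.03286, 0.129544)  len=0.1832
  (v21,v24,v25) [-++] → (-0.2115, -2.03286, 0.129544)–(-0.2115, -1.48241, 0.68)  len=0.7785
  (v21,v25,v22) [-+-] → (-0.2115, -1.48241, 0.68)–(-0.2115, -1.25384, 0.45146)  len=0.3232
  (v22,v25,v26) [-++] → (-0.2115, -1.25384, 0.45146)–(-0.2115, -0.802382, 0)  len=0.6385
  (v22,v26,v23) [-+-] → (-0.2115, -0.802382, 0)–(-0.2115, -0.931949, -0.129544)  len=0.1832
  (v23,v26,v27) [-++] → (-0.2115, -0.931949, -0.129544)–(-0.2115, -1.48241, -0.68)  len=0.7785
  (v23,v27,v20) [-+-] → (-0.2115, -1.48241, -0.68)–(-0.2115, -1.57279, -0.589604)  len=0.1278
  (v20,v27,v24) [-++] → (-0.2115, -1.57279, -0.589604)–(-0.2115, -2.1624, 0)  len=0.8338

Chained into 2 loop(s):
  loop 1: 8 segments, perimeter = 3.8467
  loop 2: 8 segments, perimeter = 3.8467
Total perimeter = 7.693


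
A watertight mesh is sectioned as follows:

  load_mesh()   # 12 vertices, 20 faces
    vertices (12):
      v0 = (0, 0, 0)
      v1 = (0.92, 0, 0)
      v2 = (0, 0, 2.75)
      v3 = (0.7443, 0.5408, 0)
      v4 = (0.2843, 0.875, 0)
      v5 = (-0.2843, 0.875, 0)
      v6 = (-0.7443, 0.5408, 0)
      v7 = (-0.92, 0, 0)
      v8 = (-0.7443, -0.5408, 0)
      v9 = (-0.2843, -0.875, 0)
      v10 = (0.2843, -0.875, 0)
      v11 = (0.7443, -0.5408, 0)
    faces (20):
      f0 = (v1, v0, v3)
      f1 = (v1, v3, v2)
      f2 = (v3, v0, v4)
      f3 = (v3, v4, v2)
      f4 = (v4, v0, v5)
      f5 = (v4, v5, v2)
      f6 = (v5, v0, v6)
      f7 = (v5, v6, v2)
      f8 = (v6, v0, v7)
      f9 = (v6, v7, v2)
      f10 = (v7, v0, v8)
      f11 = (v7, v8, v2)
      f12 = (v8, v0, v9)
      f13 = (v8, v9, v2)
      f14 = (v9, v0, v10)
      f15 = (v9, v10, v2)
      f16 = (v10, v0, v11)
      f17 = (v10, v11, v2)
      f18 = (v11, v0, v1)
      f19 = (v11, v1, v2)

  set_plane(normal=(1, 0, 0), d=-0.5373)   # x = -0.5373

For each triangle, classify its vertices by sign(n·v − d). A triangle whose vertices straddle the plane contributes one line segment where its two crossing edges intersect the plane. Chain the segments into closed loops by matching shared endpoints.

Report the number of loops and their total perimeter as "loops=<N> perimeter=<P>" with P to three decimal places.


loops=1 perimeter=4.114

Straddling triangles (8 of 20):
  (v5,v0,v6) [++-] → (-0.5373, 0.390396, 0)–(-0.5373, 0.69119, 0)  len=0.3008
  (v5,v6,v2) [+-+] → (-0.5373, 0.69119, 0)–(-0.5373, 0.390396, 0.764813)  len=0.8218
  (v6,v0,v7) [-+-] → (-0.5373, 0.390396, 0)–(-0.5373, 0, 0)  len=0.3904
  (v6,v7,v2) [--+] → (-0.5373, 0, 1.14394)–(-0.5373, 0.390396, 0.764813)  len=0.5442
  (v7,v0,v8) [-+-] → (-0.5373, 0, 0)–(-0.5373, -0.390396, 0)  len=0.3904
  (v7,v8,v2) [--+] → (-0.5373, -0.390396, 0.764813)–(-0.5373, 0, 1.14394)  len=0.5442
  (v8,v0,v9) [-++] → (-0.5373, -0.390396, 0)–(-0.5373, -0.69119, 0)  len=0.3008
  (v8,v9,v2) [-++] → (-0.5373, -0.69119, 0)–(-0.5373, -0.390396, 0.764813)  len=0.8218

Chained into 1 loop(s):
  loop 1: 8 segments, perimeter = 4.1144
Total perimeter = 4.114


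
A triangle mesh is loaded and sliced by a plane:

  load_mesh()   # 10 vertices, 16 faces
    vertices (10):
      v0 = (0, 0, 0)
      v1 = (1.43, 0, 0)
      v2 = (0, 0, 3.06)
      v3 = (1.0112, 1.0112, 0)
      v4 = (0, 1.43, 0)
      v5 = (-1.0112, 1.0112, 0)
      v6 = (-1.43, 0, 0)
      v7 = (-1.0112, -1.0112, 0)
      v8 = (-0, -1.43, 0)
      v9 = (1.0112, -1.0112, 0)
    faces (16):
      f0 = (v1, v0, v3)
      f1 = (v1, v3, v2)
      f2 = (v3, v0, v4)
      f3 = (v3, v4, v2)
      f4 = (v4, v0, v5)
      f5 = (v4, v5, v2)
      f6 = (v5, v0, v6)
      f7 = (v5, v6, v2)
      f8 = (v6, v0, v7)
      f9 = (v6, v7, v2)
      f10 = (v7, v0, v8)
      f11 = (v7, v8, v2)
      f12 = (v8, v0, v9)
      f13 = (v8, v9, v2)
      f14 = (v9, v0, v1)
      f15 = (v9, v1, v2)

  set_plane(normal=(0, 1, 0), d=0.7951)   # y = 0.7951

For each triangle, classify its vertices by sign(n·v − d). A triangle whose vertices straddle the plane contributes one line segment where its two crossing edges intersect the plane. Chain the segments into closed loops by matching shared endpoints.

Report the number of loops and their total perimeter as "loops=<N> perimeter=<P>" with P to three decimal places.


loops=1 perimeter=5.770

Straddling triangles (8 of 16):
  (v1,v0,v3) [--+] → (0.7951, 0.7951, 0)–(1.1007, 0.7951, 0)  len=0.3056
  (v1,v3,v2) [-+-] → (1.1007, 0.7951, 0)–(0.7951, 0.7951, 0.653942)  len=0.7218
  (v3,v0,v4) [+-+] → (0.7951, 0.7951, 0)–(0, 0.7951, 0)  len=0.7951
  (v3,v4,v2) [++-] → (0, 0.7951, 1.3586)–(0.7951, 0.7951, 0.653942)  len=1.0624
  (v4,v0,v5) [+-+] → (0, 0.7951, 0)–(-0.7951, 0.7951, 0)  len=0.7951
  (v4,v5,v2) [++-] → (-0.7951, 0.7951, 0.653942)–(0, 0.7951, 1.3586)  len=1.0624
  (v5,v0,v6) [+--] → (-0.7951, 0.7951, 0)–(-1.1007, 0.7951, 0)  len=0.3056
  (v5,v6,v2) [+--] → (-1.1007, 0.7951, 0)–(-0.7951, 0.7951, 0.653942)  len=0.7218

Chained into 1 loop(s):
  loop 1: 8 segments, perimeter = 5.7699
Total perimeter = 5.770


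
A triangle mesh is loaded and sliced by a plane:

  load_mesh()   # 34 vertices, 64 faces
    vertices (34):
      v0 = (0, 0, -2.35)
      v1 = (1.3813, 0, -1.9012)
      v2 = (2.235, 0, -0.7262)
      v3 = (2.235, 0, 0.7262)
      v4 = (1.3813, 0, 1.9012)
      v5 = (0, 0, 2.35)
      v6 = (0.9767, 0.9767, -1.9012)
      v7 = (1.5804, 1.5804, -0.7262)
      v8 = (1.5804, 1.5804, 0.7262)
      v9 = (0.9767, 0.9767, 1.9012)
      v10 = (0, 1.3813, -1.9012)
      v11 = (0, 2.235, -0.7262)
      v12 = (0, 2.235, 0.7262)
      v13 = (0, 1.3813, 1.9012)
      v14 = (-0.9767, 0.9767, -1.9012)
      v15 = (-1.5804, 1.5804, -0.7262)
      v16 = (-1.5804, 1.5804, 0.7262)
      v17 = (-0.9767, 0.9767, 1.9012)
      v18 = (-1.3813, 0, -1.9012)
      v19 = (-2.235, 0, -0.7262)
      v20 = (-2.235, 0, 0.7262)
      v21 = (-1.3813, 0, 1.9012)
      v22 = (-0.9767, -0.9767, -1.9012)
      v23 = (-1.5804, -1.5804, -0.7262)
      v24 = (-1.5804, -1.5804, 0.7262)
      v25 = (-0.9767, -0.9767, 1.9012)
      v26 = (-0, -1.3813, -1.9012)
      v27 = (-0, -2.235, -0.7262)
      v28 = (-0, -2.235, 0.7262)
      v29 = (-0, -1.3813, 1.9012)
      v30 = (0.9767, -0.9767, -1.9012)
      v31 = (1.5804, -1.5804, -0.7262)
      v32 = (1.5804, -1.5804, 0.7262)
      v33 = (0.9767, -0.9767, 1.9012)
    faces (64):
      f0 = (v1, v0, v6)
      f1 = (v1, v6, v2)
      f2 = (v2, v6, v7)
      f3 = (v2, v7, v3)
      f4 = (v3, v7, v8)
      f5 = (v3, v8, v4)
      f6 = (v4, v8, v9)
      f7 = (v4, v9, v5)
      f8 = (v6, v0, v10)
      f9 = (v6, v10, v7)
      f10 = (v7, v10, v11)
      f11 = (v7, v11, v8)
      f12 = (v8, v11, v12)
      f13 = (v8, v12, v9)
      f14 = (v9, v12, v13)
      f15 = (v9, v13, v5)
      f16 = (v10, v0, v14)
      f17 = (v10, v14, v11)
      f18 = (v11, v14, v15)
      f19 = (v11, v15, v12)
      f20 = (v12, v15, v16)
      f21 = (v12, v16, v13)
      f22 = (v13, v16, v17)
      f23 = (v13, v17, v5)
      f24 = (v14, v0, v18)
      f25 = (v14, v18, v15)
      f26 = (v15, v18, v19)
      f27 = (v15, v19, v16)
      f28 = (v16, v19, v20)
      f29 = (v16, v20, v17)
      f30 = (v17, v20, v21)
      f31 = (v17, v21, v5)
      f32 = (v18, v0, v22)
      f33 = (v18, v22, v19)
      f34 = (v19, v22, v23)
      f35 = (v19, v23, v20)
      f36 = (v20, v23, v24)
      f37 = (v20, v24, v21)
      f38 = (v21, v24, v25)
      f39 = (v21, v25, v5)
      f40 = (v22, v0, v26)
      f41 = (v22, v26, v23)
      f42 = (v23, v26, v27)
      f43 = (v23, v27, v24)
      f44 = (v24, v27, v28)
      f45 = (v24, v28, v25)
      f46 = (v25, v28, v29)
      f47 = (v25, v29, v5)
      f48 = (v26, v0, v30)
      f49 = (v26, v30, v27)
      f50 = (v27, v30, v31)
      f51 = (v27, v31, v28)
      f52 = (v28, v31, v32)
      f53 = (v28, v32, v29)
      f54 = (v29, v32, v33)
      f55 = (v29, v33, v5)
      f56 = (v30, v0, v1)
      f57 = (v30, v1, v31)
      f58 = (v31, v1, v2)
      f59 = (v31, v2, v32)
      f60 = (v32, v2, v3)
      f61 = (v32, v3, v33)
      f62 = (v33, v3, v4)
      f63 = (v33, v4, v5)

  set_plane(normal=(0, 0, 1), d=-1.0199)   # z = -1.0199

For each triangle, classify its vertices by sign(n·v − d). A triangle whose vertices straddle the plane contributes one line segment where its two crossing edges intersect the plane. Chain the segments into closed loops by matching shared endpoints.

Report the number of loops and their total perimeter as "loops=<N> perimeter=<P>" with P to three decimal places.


loops=1 perimeter=12.378

Straddling triangles (16 of 64):
  (v1,v6,v2) [--+] → (1.92048, 0.244133, -1.0199)–(2.02161, 0, -1.0199)  len=0.2643
  (v2,v6,v7) [+-+] → (1.92048, 0.244133, -1.0199)–(1.4295, 1.4295, -1.0199)  len=1.2830
  (v6,v10,v7) [--+] → (1.18537, 1.53063, -1.0199)–(1.4295, 1.4295, -1.0199)  len=0.2643
  (v7,v10,v11) [+-+] → (1.18537, 1.53063, -1.0199)–(0, 2.02161, -1.0199)  len=1.2830
  (v10,v14,v11) [--+] → (-0.244133, 1.92048, -1.0199)–(0, 2.02161, -1.0199)  len=0.2643
  (v11,v14,v15) [+-+] → (-0.244133, 1.92048, -1.0199)–(-1.4295, 1.4295, -1.0199)  len=1.2830
  (v14,v18,v15) [--+] → (-1.53063, 1.18537, -1.0199)–(-1.4295, 1.4295, -1.0199)  len=0.2643
  (v15,v18,v19) [+-+] → (-1.53063, 1.18537, -1.0199)–(-2.02161, 0, -1.0199)  len=1.2830
  (v18,v22,v19) [--+] → (-1.92048, -0.244133, -1.0199)–(-2.02161, 0, -1.0199)  len=0.2643
  (v19,v22,v23) [+-+] → (-1.92048, -0.244133, -1.0199)–(-1.4295, -1.4295, -1.0199)  len=1.2830
  (v22,v26,v23) [--+] → (-1.18537, -1.53063, -1.0199)–(-1.4295, -1.4295, -1.0199)  len=0.2643
  (v23,v26,v27) [+-+] → (-1.18537, -1.53063, -1.0199)–(0, -2.02161, -1.0199)  len=1.2830
  (v26,v30,v27) [--+] → (0.244133, -1.92048, -1.0199)–(0, -2.02161, -1.0199)  len=0.2643
  (v27,v30,v31) [+-+] → (0.244133, -1.92048, -1.0199)–(1.4295, -1.4295, -1.0199)  len=1.2830
  (v30,v1,v31) [--+] → (1.53063, -1.18537, -1.0199)–(1.4295, -1.4295, -1.0199)  len=0.2643
  (v31,v1,v2) [+-+] → (1.53063, -1.18537, -1.0199)–(2.02161, 0, -1.0199)  len=1.2830

Chained into 1 loop(s):
  loop 1: 16 segments, perimeter = 12.3782
Total perimeter = 12.378


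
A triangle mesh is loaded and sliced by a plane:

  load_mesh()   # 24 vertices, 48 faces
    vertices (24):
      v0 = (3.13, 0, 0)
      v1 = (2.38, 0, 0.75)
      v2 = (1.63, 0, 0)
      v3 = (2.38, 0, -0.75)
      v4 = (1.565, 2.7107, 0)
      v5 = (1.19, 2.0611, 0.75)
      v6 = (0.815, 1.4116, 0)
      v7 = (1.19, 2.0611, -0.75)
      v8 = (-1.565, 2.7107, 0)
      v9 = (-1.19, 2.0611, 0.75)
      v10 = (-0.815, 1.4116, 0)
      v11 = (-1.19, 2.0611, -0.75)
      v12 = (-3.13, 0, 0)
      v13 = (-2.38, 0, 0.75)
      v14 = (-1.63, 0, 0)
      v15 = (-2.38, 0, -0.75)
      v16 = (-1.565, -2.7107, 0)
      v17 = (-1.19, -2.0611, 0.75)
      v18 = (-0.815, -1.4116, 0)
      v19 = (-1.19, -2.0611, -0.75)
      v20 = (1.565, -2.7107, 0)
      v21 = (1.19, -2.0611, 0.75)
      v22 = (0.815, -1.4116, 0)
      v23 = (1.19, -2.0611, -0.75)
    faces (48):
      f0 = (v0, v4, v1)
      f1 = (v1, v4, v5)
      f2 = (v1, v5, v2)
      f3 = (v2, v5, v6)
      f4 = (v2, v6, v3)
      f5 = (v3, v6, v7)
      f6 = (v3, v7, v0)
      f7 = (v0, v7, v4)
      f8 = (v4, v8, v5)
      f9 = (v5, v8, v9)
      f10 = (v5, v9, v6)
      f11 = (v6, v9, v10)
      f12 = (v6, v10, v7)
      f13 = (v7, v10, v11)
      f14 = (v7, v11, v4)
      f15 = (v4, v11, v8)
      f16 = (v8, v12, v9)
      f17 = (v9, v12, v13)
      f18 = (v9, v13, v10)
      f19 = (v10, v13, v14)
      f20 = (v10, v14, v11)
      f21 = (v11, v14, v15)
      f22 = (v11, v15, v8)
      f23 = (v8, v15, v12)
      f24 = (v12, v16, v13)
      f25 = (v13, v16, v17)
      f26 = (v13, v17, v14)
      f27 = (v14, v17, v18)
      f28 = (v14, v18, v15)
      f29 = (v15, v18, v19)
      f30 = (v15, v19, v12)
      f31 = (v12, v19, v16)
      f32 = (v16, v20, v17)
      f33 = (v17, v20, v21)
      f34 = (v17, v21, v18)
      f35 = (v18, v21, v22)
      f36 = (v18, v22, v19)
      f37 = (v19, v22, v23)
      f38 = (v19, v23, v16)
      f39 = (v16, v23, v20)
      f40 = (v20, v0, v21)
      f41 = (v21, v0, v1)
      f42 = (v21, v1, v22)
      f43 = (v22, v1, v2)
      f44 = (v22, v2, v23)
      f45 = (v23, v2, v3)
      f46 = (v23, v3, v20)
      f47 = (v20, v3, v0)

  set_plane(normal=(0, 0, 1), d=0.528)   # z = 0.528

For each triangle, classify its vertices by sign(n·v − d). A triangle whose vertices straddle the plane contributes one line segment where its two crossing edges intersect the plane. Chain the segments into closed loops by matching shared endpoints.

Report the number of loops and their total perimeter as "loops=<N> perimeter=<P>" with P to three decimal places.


loops=2 perimeter=28.560

Straddling triangles (24 of 48):
  (v0,v4,v1) [--+] → (2.13876, 0.802367, 0.528)–(2.602, 0, 0.528)  len=0.9265
  (v1,v4,v5) [+-+] → (2.13876, 0.802367, 0.528)–(1.301, 2.25338, 0.528)  len=1.6755
  (v1,v5,v2) [++-] → (1.32024, 1.45101, 0.528)–(2.158, 0, 0.528)  len=1.6755
  (v2,v5,v6) [-+-] → (1.32024, 1.45101, 0.528)–(1.079, 1.86885, 0.528)  len=0.4825
  (v4,v8,v5) [--+] → (0.37452, 2.25338, 0.528)–(1.301, 2.25338, 0.528)  len=0.9265
  (v5,v8,v9) [+-+] → (0.37452, 2.25338, 0.528)–(-1.301, 2.25338, 0.528)  len=1.6755
  (v5,v9,v6) [++-] → (-0.59652, 1.86885, 0.528)–(1.079, 1.86885, 0.528)  len=1.6755
  (v6,v9,v10) [-+-] → (-0.59652, 1.86885, 0.528)–(-1.079, 1.86885, 0.528)  len=0.4825
  (v8,v12,v9) [--+] → (-1.76424, 1.45101, 0.528)–(-1.301, 2.25338, 0.528)  len=0.9265
  (v9,v12,v13) [+-+] → (-1.76424, 1.45101, 0.528)–(-2.602, 0, 0.528)  len=1.6755
  (v9,v13,v10) [++-] → (-1.91676, 0.417834, 0.528)–(-1.079, 1.86885, 0.528)  len=1.6755
  (v10,v13,v14) [-+-] → (-1.91676, 0.417834, 0.528)–(-2.158, 0, 0.528)  len=0.4825
  (v12,v16,v13) [--+] → (-2.13876, -0.802367, 0.528)–(-2.602, 0, 0.528)  len=0.9265
  (v13,v16,v17) [+-+] → (-2.13876, -0.802367, 0.528)–(-1.301, -2.25338, 0.528)  len=1.6755
  (v13,v17,v14) [++-] → (-1.32024, -1.45101, 0.528)–(-2.158, 0, 0.528)  len=1.6755
  (v14,v17,v18) [-+-] → (-1.32024, -1.45101, 0.528)–(-1.079, -1.86885, 0.528)  len=0.4825
  (v16,v20,v17) [--+] → (-0.37452, -2.25338, 0.528)–(-1.301, -2.25338, 0.528)  len=0.9265
  (v17,v20,v21) [+-+] → (-0.37452, -2.25338, 0.528)–(1.301, -2.25338, 0.528)  len=1.6755
  (v17,v21,v18) [++-] → (0.59652, -1.86885, 0.528)–(-1.079, -1.86885, 0.528)  len=1.6755
  (v18,v21,v22) [-+-] → (0.59652, -1.86885, 0.528)–(1.079, -1.86885, 0.528)  len=0.4825
  (v20,v0,v21) [--+] → (1.76424, -1.45101, 0.528)–(1.301, -2.25338, 0.528)  len=0.9265
  (v21,v0,v1) [+-+] → (1.76424, -1.45101, 0.528)–(2.602, 0, 0.528)  len=1.6755
  (v21,v1,v22) [++-] → (1.91676, -0.417834, 0.528)–(1.079, -1.86885, 0.528)  len=1.6755
  (v22,v1,v2) [-+-] → (1.91676, -0.417834, 0.528)–(2.158, 0, 0.528)  len=0.4825

Chained into 2 loop(s):
  loop 1: 12 segments, perimeter = 15.6119
  loop 2: 12 segments, perimeter = 12.9479
Total perimeter = 28.560


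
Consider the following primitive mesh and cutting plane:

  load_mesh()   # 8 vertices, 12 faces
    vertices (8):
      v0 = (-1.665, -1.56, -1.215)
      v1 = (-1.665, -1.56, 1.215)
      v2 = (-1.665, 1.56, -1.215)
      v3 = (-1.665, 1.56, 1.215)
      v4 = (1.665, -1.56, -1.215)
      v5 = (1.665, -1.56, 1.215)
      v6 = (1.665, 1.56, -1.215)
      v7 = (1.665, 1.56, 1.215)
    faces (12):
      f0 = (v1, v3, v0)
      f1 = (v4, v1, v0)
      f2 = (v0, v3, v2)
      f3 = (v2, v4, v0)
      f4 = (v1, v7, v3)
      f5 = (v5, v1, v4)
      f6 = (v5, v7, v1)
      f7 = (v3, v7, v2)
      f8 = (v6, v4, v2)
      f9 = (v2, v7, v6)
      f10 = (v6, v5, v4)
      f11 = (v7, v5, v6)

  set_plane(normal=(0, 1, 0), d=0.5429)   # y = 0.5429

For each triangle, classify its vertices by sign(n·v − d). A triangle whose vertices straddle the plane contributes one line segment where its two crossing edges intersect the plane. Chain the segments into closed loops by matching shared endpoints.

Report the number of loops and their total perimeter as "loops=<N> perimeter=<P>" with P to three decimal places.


Straddling triangles (8 of 12):
  (v1,v3,v0) [-+-] → (-1.665, 0.5429, 1.215)–(-1.665, 0.5429, 0.422836)  len=0.7922
  (v0,v3,v2) [-++] → (-1.665, 0.5429, 0.422836)–(-1.665, 0.5429, -1.215)  len=1.6378
  (v2,v4,v0) [+--] → (-0.579441, 0.5429, -1.215)–(-1.665, 0.5429, -1.215)  len=1.0856
  (v1,v7,v3) [-++] → (0.579441, 0.5429, 1.215)–(-1.665, 0.5429, 1.215)  len=2.2444
  (v5,v7,v1) [-+-] → (1.665, 0.5429, 1.215)–(0.579441, 0.5429, 1.215)  len=1.0856
  (v6,v4,v2) [+-+] → (1.665, 0.5429, -1.215)–(-0.579441, 0.5429, -1.215)  len=2.2444
  (v6,v5,v4) [+--] → (1.665, 0.5429, -0.422836)–(1.665, 0.5429, -1.215)  len=0.7922
  (v7,v5,v6) [+-+] → (1.665, 0.5429, 1.215)–(1.665, 0.5429, -0.422836)  len=1.6378

Chained into 1 loop(s):
  loop 1: 8 segments, perimeter = 11.5200
Total perimeter = 11.520

loops=1 perimeter=11.520


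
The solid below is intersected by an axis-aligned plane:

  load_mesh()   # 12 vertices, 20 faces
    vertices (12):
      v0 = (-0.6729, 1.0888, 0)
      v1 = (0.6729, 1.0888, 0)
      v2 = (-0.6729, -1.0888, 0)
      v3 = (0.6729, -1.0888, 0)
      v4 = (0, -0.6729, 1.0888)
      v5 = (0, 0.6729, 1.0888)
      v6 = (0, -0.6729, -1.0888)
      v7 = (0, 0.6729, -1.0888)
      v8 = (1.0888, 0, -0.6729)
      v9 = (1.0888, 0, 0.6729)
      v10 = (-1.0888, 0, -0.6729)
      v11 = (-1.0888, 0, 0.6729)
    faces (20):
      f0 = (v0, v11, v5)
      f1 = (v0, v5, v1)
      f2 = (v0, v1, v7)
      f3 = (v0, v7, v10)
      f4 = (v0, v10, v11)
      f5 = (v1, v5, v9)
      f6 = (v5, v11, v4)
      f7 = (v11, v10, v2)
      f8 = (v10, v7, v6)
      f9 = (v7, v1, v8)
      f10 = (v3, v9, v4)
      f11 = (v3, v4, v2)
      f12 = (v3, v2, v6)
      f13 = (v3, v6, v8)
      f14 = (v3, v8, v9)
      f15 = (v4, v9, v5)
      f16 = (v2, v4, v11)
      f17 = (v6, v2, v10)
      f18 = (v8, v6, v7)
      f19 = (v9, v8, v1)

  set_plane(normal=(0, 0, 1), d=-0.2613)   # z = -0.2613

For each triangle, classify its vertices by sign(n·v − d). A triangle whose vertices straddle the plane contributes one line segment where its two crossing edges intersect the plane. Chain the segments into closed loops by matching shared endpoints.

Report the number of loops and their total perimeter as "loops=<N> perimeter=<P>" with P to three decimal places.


loops=1 perimeter=6.724

Straddling triangles (10 of 20):
  (v0,v1,v7) [++-] → (0.511411, 0.988989, -0.2613)–(-0.511411, 0.988989, -0.2613)  len=1.0228
  (v0,v7,v10) [+--] → (-0.511411, 0.988989, -0.2613)–(-0.834402, 0.665998, -0.2613)  len=0.4568
  (v0,v10,v11) [+-+] → (-0.834402, 0.665998, -0.2613)–(-1.0888, 0, -0.2613)  len=0.7129
  (v11,v10,v2) [+-+] → (-1.0888, 0, -0.2613)–(-0.834402, -0.665998, -0.2613)  len=0.7129
  (v7,v1,v8) [-+-] → (0.511411, 0.988989, -0.2613)–(0.834402, 0.665998, -0.2613)  len=0.4568
  (v3,v2,v6) [++-] → (-0.511411, -0.988989, -0.2613)–(0.511411, -0.988989, -0.2613)  len=1.0228
  (v3,v6,v8) [+--] → (0.511411, -0.988989, -0.2613)–(0.834402, -0.665998, -0.2613)  len=0.4568
  (v3,v8,v9) [+-+] → (0.834402, -0.665998, -0.2613)–(1.0888, 0, -0.2613)  len=0.7129
  (v6,v2,v10) [-+-] → (-0.511411, -0.988989, -0.2613)–(-0.834402, -0.665998, -0.2613)  len=0.4568
  (v9,v8,v1) [+-+] → (1.0888, 0, -0.2613)–(0.834402, 0.665998, -0.2613)  len=0.7129

Chained into 1 loop(s):
  loop 1: 10 segments, perimeter = 6.7245
Total perimeter = 6.724


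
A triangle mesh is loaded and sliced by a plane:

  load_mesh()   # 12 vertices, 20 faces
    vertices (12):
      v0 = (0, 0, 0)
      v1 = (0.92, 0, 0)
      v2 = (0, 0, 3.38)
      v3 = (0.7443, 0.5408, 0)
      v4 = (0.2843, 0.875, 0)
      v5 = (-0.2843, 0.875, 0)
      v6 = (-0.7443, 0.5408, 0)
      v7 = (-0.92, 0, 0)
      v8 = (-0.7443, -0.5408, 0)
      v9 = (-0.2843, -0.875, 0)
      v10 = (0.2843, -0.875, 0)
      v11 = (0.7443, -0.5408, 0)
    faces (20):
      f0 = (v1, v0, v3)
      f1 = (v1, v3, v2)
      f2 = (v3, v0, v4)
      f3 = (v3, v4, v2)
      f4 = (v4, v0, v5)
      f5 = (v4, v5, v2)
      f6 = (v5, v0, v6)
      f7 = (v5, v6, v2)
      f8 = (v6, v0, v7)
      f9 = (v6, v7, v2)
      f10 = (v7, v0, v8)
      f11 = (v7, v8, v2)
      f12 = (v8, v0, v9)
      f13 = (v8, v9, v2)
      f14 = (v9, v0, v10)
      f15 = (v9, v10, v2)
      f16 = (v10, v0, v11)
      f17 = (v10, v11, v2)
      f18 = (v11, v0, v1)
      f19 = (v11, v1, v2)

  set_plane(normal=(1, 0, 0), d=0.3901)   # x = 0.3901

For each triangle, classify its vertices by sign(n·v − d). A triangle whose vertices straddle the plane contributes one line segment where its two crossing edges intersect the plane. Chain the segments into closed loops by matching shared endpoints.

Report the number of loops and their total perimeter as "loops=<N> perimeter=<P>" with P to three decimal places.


Straddling triangles (8 of 20):
  (v1,v0,v3) [+-+] → (0.3901, 0, 0)–(0.3901, 0.283442, 0)  len=0.2834
  (v1,v3,v2) [++-] → (0.3901, 0.283442, 1.60849)–(0.3901, 0, 1.94681)  len=0.4414
  (v3,v0,v4) [+--] → (0.3901, 0.283442, 0)–(0.3901, 0.798134, 0)  len=0.5147
  (v3,v4,v2) [+--] → (0.3901, 0.798134, 0)–(0.3901, 0.283442, 1.60849)  len=1.6888
  (v10,v0,v11) [--+] → (0.3901, -0.283442, 0)–(0.3901, -0.798134, 0)  len=0.5147
  (v10,v11,v2) [-+-] → (0.3901, -0.798134, 0)–(0.3901, -0.283442, 1.60849)  len=1.6888
  (v11,v0,v1) [+-+] → (0.3901, -0.283442, 0)–(0.3901, 0, 0)  len=0.2834
  (v11,v1,v2) [++-] → (0.3901, 0, 1.94681)–(0.3901, -0.283442, 1.60849)  len=0.4414

Chained into 1 loop(s):
  loop 1: 8 segments, perimeter = 5.8566
Total perimeter = 5.857

loops=1 perimeter=5.857


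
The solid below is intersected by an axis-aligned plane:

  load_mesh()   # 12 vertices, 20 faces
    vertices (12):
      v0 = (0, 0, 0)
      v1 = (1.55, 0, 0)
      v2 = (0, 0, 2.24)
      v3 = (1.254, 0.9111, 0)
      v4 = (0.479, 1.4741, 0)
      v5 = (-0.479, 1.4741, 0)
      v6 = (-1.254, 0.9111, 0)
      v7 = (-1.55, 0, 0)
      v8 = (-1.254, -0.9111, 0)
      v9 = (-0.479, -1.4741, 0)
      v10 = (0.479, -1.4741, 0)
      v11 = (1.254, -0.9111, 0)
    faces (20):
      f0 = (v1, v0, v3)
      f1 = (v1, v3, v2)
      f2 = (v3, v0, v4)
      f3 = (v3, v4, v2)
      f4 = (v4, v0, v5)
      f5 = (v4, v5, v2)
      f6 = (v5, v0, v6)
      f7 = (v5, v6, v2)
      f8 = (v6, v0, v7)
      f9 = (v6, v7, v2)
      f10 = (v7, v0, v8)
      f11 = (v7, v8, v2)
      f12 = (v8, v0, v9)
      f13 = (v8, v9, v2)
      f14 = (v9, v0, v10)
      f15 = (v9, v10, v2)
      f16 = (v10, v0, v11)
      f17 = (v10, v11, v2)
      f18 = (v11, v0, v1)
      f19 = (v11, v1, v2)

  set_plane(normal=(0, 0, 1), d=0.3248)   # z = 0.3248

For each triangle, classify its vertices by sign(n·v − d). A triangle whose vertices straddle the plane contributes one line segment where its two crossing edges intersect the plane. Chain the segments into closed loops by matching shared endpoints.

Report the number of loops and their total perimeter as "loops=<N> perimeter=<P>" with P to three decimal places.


loops=1 perimeter=8.191

Straddling triangles (10 of 20):
  (v1,v3,v2) [--+] → (1.07217, 0.778991, 0.3248)–(1.32525, 0, 0.3248)  len=0.8191
  (v3,v4,v2) [--+] → (0.409545, 1.26036, 0.3248)–(1.07217, 0.778991, 0.3248)  len=0.8190
  (v4,v5,v2) [--+] → (-0.409545, 1.26036, 0.3248)–(0.409545, 1.26036, 0.3248)  len=0.8191
  (v5,v6,v2) [--+] → (-1.07217, 0.778991, 0.3248)–(-0.409545, 1.26036, 0.3248)  len=0.8190
  (v6,v7,v2) [--+] → (-1.32525, 0, 0.3248)–(-1.07217, 0.778991, 0.3248)  len=0.8191
  (v7,v8,v2) [--+] → (-1.07217, -0.778991, 0.3248)–(-1.32525, 0, 0.3248)  len=0.8191
  (v8,v9,v2) [--+] → (-0.409545, -1.26036, 0.3248)–(-1.07217, -0.778991, 0.3248)  len=0.8190
  (v9,v10,v2) [--+] → (0.409545, -1.26036, 0.3248)–(-0.409545, -1.26036, 0.3248)  len=0.8191
  (v10,v11,v2) [--+] → (1.07217, -0.778991, 0.3248)–(0.409545, -1.26036, 0.3248)  len=0.8190
  (v11,v1,v2) [--+] → (1.32525, 0, 0.3248)–(1.07217, -0.778991, 0.3248)  len=0.8191

Chained into 1 loop(s):
  loop 1: 10 segments, perimeter = 8.1905
Total perimeter = 8.191
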